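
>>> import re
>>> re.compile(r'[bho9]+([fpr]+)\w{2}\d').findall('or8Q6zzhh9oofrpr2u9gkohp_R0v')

Pattern: one or more of one of [bho9]; then one or more of one of [fpr] (captured); then exactly 2 of a word character, then a digit.
Walking the string: at [0:5] match 'or8Q6', group 1 = 'r'; at [7:19] match 'hh9oofrpr2u9', group 1 = 'frpr'; at [21:27] match 'ohp_R0', group 1 = 'p'.
`findall` collects group 1 from each match (3 total).

['r', 'frpr', 'p']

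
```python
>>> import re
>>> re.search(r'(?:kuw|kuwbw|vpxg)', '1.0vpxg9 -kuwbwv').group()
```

'vpxg'

`search` walks the string left to right and returns the first match it finds.
The match spans [3:7] → 'vpxg'.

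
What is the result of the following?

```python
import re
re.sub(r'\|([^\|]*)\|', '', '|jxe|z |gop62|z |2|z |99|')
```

'z z z '

Matches: at [0:5] → '|jxe|'; at [7:14] → '|gop62|'; at [16:19] → '|2|'; at [21:25] → '|99|'.
Every occurrence is swapped for ''.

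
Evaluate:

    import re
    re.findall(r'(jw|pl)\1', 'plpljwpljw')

`\1` has to match the exact text group 1 already captured.
Scanning left to right: at [0:4] match 'plpl', group 1 = 'pl'.
`findall` collects group 1 from the one match (1 total).

['pl']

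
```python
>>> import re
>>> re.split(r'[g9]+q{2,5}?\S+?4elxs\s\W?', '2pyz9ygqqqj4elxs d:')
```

This matches one or more of one of [g9]; then 2 to 5 of a literal 'q' (lazy), then one or more of a non-whitespace character (lazy), then the literal '4el'; then the literal 'xs', then whitespace, then optionally a non-word character.
Matches to split on: at [6:17] → 'gqqqj4elxs '.
`split` removes every match and returns the 2 fragments in between.

['2pyz9y', 'd:']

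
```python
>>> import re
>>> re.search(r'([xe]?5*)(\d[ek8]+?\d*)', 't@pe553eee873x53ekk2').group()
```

The pattern matches optionally one of [xe], then zero or more of the literal '5' (captured); then a digit, then one or more of one of [ek8] (lazy), then zero or more of a digit (captured).
With the lazy modifier that quantifier settles for the fewest repetitions that let the rest of the pattern succeed (the atoms after it are unaffected and can still be greedy).
Unlike `match`, `search` isn't anchored — it looks for the pattern anywhere in the string.
The match spans [3:8] → 'e553e'.
Captured: group 1 = 'e55', group 2 = '3e'.

'e553e'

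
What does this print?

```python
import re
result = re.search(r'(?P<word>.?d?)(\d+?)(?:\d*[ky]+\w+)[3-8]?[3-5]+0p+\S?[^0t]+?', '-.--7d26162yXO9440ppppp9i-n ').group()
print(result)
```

7d26162yXO9440ppppp9i

This matches optionally any character, then optionally a literal 'd' (captured as 'word'); then one or more of a digit (lazy) (captured); then zero or more of a digit, then one or more of one of [ky], then one or more of a word character (non-capturing group); then optionally a character in [3-8], then one or more of a character in [3-5], then the literal '0'; then one or more of the literal 'p', then optionally a non-whitespace character, then one or more of any character except [0t] (lazy).
Lazy quantifiers expand one character at a time until the remainder of the pattern can match.
`search` walks the string left to right and returns the first match it finds.
The match spans [4:25] → '7d26162yXO9440ppppp9i'.
Captured: group 1 = '7d', group 2 = '2'.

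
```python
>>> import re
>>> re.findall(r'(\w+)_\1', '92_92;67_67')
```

['92', '67']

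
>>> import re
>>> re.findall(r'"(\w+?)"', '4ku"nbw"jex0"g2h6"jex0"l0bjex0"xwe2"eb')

['nbw', 'g2h6', 'l0bjex0']

Matches: at [3:8] match '"nbw"', group 1 = 'nbw'; at [12:18] match '"g2h6"', group 1 = 'g2h6'; at [22:31] match '"l0bjex0"', group 1 = 'l0bjex0'.
`findall` collects group 1 from each match (3 total).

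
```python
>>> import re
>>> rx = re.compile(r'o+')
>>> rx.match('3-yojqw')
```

`re.match` only tries the pattern at the start of the string.
Here the pattern fails at index 0, so the call returns None.

None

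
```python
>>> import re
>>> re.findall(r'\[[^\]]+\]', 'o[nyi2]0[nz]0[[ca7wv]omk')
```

Matches: at [1:7] → '[nyi2]'; at [8:12] → '[nz]'; at [13:21] → '[[ca7wv]'.
No capturing groups, so `findall` returns the 3 full match strings.

['[nyi2]', '[nz]', '[[ca7wv]']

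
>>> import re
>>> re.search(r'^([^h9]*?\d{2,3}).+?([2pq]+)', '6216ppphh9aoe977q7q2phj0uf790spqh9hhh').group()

Pattern: anchored at the start of the string; then zero or more of any character except [h9] (lazy), then 2 to 3 of a digit (captured); then one or more of any character (lazy); then one or more of one of [2pq] (captured).
With the lazy modifier that quantifier settles for the fewest repetitions that let the rest of the pattern succeed (the atoms after it are unaffected and can still be greedy).
Unlike `match`, `search` isn't anchored — it looks for the pattern anywhere in the string.
The match spans [0:7] → '6216ppp'.
Captured: group 1 = '621', group 2 = 'ppp'.

'6216ppp'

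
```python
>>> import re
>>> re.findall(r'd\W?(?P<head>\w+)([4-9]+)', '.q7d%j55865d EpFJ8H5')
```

[('j5586', '5'), ('EpFJ8H', '5')]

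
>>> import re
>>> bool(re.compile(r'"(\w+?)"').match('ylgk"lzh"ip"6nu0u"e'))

With `match`, the pattern is implicitly anchored at the beginning.
Here the pattern fails at index 0, so the call returns None, and `bool(None)` is False.

False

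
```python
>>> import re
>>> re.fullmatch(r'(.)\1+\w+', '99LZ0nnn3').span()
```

The backreference `\1` re-matches whatever the first group consumed, character for character.
`fullmatch` succeeds only if the pattern covers the string from start to end.
The match spans [0:9] → '99LZ0nnn3'.
Captured: group 1 = '9'.

(0, 9)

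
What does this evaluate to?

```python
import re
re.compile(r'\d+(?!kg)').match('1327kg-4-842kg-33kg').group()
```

`re.match` won't scan ahead — the pattern has to work from the very first character.
The match spans [0:3] → '132'.

'132'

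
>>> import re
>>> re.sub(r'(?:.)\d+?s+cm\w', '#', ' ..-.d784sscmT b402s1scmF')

' ..-.# b402#'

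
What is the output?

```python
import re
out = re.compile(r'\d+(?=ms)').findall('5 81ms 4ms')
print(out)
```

Because the assertion is zero-width, the text it checks is not consumed and won't appear in the result.
Matches: at [2:4] → '81'; at [7:8] → '4'.
No capturing groups, so `findall` returns the 2 full match strings.

['81', '4']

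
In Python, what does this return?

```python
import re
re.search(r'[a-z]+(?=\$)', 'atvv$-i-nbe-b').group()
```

'atvv'

Because the assertion is zero-width, the text it checks is not consumed and won't appear in the result.
The match spans [0:4] → 'atvv'.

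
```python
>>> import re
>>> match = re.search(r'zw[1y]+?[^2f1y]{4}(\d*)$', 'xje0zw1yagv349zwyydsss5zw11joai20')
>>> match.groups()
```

('20',)

The match spans [23:33] → 'zw11joai20'.
Captured: group 1 = '20'.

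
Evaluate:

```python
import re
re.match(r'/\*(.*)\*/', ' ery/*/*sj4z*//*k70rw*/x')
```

`re.match` won't scan ahead — the pattern has to work from the very first character.
Here the string doesn't start with a match, so the call returns None.

None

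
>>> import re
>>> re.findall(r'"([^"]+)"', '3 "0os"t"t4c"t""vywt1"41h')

['0os', 't4c', 'vywt1']

Walking the string: at [2:7] match '"0os"', group 1 = '0os'; at [8:13] match '"t4c"', group 1 = 't4c'; at [15:22] match '"vywt1"', group 1 = 'vywt1'.
With a single group, `findall` returns only what that group captured — 3 items.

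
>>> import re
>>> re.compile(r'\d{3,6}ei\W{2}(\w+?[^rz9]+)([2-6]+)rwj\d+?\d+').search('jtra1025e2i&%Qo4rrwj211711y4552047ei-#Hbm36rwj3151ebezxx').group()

This matches 3 to 6 of a digit, then the literal 'ei', then exactly 2 of a non-word character; then one or more of a word character (lazy), then one or more of any character except [rz9] (captured); then one or more of a character in [2-6] (captured); then the literal 'rwj', then one or more of a digit (lazy), then one or more of a digit.
`re.search` tries every starting position until one works.
The match spans [28:50] → '552047ei-#Hbm36rwj3151'.
Captured: group 1 = 'Hbm3', group 2 = '6'.

'552047ei-#Hbm36rwj3151'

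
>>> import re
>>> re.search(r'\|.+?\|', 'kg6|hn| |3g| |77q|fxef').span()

(3, 7)

The match spans [3:7] → '|hn|'.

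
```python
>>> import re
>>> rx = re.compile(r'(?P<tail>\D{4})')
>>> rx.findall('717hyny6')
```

['hyny']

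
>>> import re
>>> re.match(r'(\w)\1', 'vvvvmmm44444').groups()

('v',)

A backreference is literal: `\1` must see the identical characters the first group matched.
`match` is anchored at position 0; if the pattern doesn't fit there, it returns None.
The match spans [0:2] → 'vv'.
Captured: group 1 = 'v'.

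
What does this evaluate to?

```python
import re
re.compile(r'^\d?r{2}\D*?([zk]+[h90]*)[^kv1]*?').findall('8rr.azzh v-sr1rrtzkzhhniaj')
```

['zzh']

A `+?`/`*?`/`{m,n}?` starts at its minimum and grows only as far as needed for what follows to match.
One capturing group, so `findall` returns just the captured substring from the one match — 1 in all.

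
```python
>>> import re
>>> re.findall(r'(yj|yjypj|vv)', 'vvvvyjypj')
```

`|` is ordered: at each position the engine commits to the first alternative that works.
Scanning left to right: at [0:2] match 'vv', group 1 = 'vv'; at [2:4] match 'vv', group 1 = 'vv'; at [4:6] match 'yj', group 1 = 'yj'.
One capturing group, so `findall` returns just the captured substring from each match — 3 in all.

['vv', 'vv', 'yj']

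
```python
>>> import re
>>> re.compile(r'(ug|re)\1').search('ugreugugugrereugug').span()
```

(4, 8)

A backreference is literal: `\1` must see the identical characters the first group matched.
`search` walks the string left to right and returns the first match it finds.
The match spans [4:8] → 'ugug'.
Captured: group 1 = 'ug'.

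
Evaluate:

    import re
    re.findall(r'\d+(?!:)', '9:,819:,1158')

The negative lookahead/lookbehind blocks any match where the forbidden context is present.
Walking the string: at [3:5] → '81'; at [8:12] → '1158'.
No capturing groups, so `findall` returns the 2 full match strings.

['81', '1158']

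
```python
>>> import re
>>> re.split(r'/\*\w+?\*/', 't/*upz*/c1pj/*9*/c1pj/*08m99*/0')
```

Matches to split on: at [1:8] → '/*upz*/'; at [12:17] → '/*9*/'; at [21:30] → '/*08m99*/'.
The string is cut at each match, leaving 4 pieces.

['t', 'c1pj', 'c1pj', '0']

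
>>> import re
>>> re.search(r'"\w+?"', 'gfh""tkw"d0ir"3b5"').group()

`re.search` scans for the first position where the pattern succeeds.
The match spans [4:9] → '"tkw"'.

'"tkw"'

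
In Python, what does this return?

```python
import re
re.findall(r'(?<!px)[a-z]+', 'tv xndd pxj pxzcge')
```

The negative lookaround is zero-width — it rules out positions where the adjacent text would match, without consuming anything.
Matches: at [0:2] → 'tv'; at [3:7] → 'xndd'; at [8:11] → 'pxj'; at [12:18] → 'pxzcge'.
`findall` yields the raw match text (4 of them) because the pattern has no groups.

['tv', 'xndd', 'pxj', 'pxzcge']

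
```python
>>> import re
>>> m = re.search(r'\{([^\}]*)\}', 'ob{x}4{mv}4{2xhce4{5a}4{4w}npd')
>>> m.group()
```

'{x}'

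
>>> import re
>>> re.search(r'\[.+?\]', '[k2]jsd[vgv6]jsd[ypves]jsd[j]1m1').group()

'[k2]'

The `?` after the quantifier makes it lazy — it takes as little as possible before letting the rest of the pattern try.
The match spans [0:4] → '[k2]'.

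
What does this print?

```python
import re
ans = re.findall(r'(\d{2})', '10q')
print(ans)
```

With a single group, `findall` returns only what that group captured — 1 item.

['10']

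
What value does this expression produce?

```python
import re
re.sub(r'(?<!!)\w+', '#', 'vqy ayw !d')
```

'# # !d'

`(?!…)`/`(?<!…)` only lets a position through if the neighbouring text does NOT match; no characters are consumed.
`sub` substitutes '#' at each match site.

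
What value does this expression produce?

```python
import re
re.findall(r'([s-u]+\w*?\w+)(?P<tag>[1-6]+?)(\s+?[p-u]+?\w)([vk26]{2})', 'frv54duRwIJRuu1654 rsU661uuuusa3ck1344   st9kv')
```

Pattern: one or more of a character in [s-u], then zero or more of a word character (lazy), then one or more of a word character (captured); then one or more of a character in [1-6] (lazy) (captured as 'tag'); then one or more of whitespace (lazy), then one or more of a character in [p-u] (lazy), then a word character (captured); then exactly 2 of one of [vk26] (captured).
`findall` packs the 4 group values into a tuple for every match.

[('uRwIJRuu165', '4', ' rsU', '66'), ('uuuusa3ck134', '4', '   st9', 'kv')]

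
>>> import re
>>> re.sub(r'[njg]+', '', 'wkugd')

'wkud'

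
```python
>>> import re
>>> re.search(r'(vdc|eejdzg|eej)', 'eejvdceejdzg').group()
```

`re.search` tries every starting position until one works.
The match spans [0:3] → 'eej'.
Captured: group 1 = 'eej'.

'eej'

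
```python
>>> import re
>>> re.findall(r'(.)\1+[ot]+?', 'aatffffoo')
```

After group 1 captures some text, `\1` only succeeds where that same text appears again.
Matches: at [0:3] match 'aat', group 1 = 'a'; at [3:8] match 'ffffo', group 1 = 'f'.
Because there's exactly one group, `findall` drops the full match and keeps group 1 from each hit.

['a', 'f']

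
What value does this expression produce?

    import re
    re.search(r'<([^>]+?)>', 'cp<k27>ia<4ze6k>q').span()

The match spans [2:7] → '<k27>'.

(2, 7)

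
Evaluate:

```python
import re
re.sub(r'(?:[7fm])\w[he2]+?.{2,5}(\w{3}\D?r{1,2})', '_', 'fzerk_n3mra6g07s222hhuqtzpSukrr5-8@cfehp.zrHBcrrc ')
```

'_a6g0_5-8@c_c '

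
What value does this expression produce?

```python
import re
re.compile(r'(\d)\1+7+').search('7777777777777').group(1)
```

After group 1 captures some text, `\1` only succeeds where that same text appears again.
`search` walks the string left to right and returns the first match it finds.
The match spans [0:13] → '7777777777777'.
Captured: group 1 = '7'.

'7'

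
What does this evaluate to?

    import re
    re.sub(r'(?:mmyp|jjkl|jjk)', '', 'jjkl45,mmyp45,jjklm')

'45,45,m'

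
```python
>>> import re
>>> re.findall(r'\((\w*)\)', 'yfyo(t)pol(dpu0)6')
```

With a single group, `findall` returns only what that group captured — 2 items.

['t', 'dpu0']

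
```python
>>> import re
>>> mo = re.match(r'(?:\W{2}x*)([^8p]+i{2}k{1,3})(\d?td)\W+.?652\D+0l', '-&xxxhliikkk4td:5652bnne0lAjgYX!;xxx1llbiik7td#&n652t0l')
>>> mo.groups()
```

This matches exactly 2 of a non-word character, then zero or more of a literal 'x' (non-capturing group); then one or more of any character except [8p], then exactly 2 of the literal 'i', then 1 to 3 of a literal 'k' (captured); then optionally a digit, then the literal 'td' (captured); then one or more of a non-word character, then optionally any character; then the literal '652', then one or more of a non-digit, then the literal '0l'.
`match` is anchored at position 0; if the pattern doesn't fit there, it returns None.
The match spans [0:55] → '-&xxxhliikkk4td:5652bnne0lAjgYX!;xxx1llbiik7td#&n652t0l'.
Captured: group 1 = 'hliikkk4td:5652bnne0lAjgYX!;xxx1llbiik', group 2 = '7td'.

('hliikkk4td:5652bnne0lAjgYX!;xxx1llbiik', '7td')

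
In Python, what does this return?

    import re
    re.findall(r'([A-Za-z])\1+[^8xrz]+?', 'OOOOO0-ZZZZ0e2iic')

['O', 'Z', 'i']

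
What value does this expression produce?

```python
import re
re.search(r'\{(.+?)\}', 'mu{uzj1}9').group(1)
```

'uzj1'

`re.search` scans for the first position where the pattern succeeds.
The match spans [2:8] → '{uzj1}'.
Captured: group 1 = 'uzj1'.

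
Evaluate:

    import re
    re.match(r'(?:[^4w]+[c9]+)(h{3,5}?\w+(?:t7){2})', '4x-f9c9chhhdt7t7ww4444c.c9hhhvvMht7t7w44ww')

None

This matches one or more of any character except [4w], then one or more of one of [c9] (non-capturing group); then 3 to 5 of a literal 'h' (lazy), then one or more of a word character, then the literal 't7' repeated 2 times (captured).
`re.match` only tries the pattern at the start of the string.
Here the string doesn't start with a match, so the call returns None.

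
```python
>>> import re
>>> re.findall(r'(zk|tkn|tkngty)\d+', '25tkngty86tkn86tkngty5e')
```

['tkngty', 'tkn', 'tkngty']

One capturing group, so `findall` returns just the captured substring from each match — 3 in all.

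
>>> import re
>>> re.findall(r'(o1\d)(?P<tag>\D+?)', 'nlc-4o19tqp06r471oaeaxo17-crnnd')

This matches the literal 'o1', then a digit (captured); then one or more of a non-digit (lazy) (captured as 'tag').
The `?` after the quantifier makes it lazy — it takes as little as possible before letting the rest of the pattern try.
Walking the string: at [5:9] match 'o19t', groups = ('o19', 't'); at [22:26] match 'o17-', groups = ('o17', '-').
Multiple groups make `findall` return tuples — one 2-tuple for each match.

[('o19', 't'), ('o17', '-')]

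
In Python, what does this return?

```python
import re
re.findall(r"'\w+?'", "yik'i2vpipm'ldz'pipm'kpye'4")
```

Scanning left to right: at [3:12] → "'i2vpipm'"; at [15:21] → "'pipm'".
With no groups in the pattern, `findall` gives back each whole match — 2 here.

["'i2vpipm'", "'pipm'"]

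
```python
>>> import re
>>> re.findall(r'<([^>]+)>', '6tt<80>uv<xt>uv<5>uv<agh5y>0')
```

['80', 'xt', '5', 'agh5y']

One capturing group, so `findall` returns just the captured substring from each match — 4 in all.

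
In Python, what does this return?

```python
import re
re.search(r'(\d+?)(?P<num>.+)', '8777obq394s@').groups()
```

The pattern matches one or more of a digit (lazy) (captured); then one or more of any character (captured as 'num').
Lazy quantifiers expand one character at a time until the remainder of the pattern can match.
Unlike `match`, `search` isn't anchored — it looks for the pattern anywhere in the string.
The match spans [0:12] → '8777obq394s@'.
Captured: group 1 = '8', group 2 = '777obq394s@'.

('8', '777obq394s@')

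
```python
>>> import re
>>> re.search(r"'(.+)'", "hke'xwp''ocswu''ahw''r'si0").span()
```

`re.search` tries every starting position until one works.
The match spans [3:23] → "'xwp''ocswu''ahw''r'".
Captured: group 1 = "xwp''ocswu''ahw''r".

(3, 23)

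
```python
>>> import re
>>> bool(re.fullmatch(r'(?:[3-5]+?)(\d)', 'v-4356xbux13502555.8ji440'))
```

False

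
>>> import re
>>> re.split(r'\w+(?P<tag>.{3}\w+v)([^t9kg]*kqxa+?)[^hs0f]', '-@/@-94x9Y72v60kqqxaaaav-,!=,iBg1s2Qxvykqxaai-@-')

['-@/@-94x9Y72v60kqqxaaaav-,!=,', 's2Qxv', 'ykqxa', 'i-@-']

A non-greedy quantifier consumes as few characters as it can — just enough that the remainder of the pattern still matches from where it stops; whatever follows it matches normally.
Because the pattern has a capturing group, `split` also inserts each captured text between the pieces.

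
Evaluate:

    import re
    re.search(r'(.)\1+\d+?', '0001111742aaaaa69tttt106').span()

After group 1 captures some text, `\1` only succeeds where that same text appears again.
`re.search` scans for the first position where the pattern succeeds.
The match spans [0:4] → '0001'.
Captured: group 1 = '0'.

(0, 4)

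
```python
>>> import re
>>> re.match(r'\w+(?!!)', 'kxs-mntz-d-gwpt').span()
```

The negative lookaround is zero-width — it rules out positions where the adjacent text would match, without consuming anything.
With `match`, the pattern is implicitly anchored at the beginning.
The match spans [0:3] → 'kxs'.

(0, 3)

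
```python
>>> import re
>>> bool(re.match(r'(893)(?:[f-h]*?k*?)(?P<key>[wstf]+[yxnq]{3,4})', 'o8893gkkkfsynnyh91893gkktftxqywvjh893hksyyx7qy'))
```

False

`re.match` only tries the pattern at the start of the string.
Here the pattern fails at index 0, so the call returns None, and `bool(None)` is False.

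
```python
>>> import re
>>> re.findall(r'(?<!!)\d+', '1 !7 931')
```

['1', '931']

Because the assertion is negative and zero-width, positions next to the forbidden text are skipped.
Scanning left to right: at [0:1] → '1'; at [5:8] → '931'.
No capturing groups, so `findall` returns the 2 full match strings.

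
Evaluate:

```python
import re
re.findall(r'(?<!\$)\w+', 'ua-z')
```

['ua', 'z']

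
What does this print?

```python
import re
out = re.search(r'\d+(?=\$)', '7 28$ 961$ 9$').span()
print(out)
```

(2, 4)

Lookahead/lookbehind check context without consuming it, so the matched span excludes the asserted characters.
The match spans [2:4] → '28'.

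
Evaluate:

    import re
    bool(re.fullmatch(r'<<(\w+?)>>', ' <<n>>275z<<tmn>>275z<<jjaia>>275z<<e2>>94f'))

False

For `fullmatch`, every character of the input must be accounted for by the pattern.
Here the pattern can't cover the whole string, so the call returns None, and `bool(None)` is False.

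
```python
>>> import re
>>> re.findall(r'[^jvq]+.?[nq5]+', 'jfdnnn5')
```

['fdnnn5']

This matches one or more of any character except [jvq], then optionally any character; then one or more of one of [nq5].
Matches: at [1:7] → 'fdnnn5'.
Since nothing is captured, `findall` lists the 1 matched substring directly.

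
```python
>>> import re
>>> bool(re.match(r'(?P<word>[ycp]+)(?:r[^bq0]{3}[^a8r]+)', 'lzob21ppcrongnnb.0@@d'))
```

False

With `match`, the pattern is implicitly anchored at the beginning.
Here the string doesn't start with a match, so the call returns None, and `bool(None)` is False.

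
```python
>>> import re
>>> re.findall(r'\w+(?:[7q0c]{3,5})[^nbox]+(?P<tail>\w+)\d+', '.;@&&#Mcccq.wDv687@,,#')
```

`findall` collects group 1 from the one match (1 total).

['8']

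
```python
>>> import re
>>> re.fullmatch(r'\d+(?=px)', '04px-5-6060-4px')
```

None

`fullmatch` succeeds only if the pattern covers the string from start to end.
Here the pattern can't cover the whole string, so the call returns None.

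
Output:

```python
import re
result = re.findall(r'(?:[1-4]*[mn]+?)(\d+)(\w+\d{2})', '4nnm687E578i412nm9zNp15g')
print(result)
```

[('687', 'E578i412nm9zNp15')]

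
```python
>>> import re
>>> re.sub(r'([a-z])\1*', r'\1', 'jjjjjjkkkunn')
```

`\1` has to match the exact text group 1 already captured.
Each match is replaced using the text its own group 1 captured.

'jkun'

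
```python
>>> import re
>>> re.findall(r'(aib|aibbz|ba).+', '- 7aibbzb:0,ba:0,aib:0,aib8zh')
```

['aib']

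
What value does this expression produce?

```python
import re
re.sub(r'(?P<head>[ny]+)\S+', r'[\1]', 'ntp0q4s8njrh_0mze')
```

Each match is replaced using the text its own group 1 captured.

'[n]'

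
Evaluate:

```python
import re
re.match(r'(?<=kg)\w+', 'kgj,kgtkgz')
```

None

The lookaround is zero-width — it requires the adjacent text to match without consuming it, so the asserted text isn't part of the match.
With `match`, the pattern is implicitly anchored at the beginning.
Here position 0 doesn't satisfy it, so the call returns None.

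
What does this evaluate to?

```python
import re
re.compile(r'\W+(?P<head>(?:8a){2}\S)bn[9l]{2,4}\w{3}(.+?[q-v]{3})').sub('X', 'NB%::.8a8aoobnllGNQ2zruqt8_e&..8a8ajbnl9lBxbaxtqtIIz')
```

'NB%::.8a8aoobnllGNQ2zruqt8_eXIIz'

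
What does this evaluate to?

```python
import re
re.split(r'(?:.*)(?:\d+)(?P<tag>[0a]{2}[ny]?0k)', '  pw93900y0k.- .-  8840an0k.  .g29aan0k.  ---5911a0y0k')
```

Pattern: zero or more of any character (non-capturing group); then one or more of a digit (non-capturing group); then exactly 2 of one of [0a], then optionally one of [ny], then the literal '0k' (captured as 'tag').
Matches to split on: at [0:54] → '  pw93900y0k.- .-  8840an0k.  .g29aan0k.  ---5911a0y0k'.
The group in the pattern means `split` returns the separators' captures alongside the pieces.

['', 'a0y0k', '']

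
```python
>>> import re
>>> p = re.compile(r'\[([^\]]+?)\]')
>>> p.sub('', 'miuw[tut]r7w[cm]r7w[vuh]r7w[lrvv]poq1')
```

'miuwr7wr7wr7wpoq1'

Matches: at [4:9] → '[tut]'; at [12:16] → '[cm]'; at [19:24] → '[vuh]'; at [27:33] → '[lrvv]'.
`sub` substitutes '' at each match site.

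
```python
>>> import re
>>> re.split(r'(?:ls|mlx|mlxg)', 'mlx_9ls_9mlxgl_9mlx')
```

Branches in `(...|...)` are attempted left-to-right; the first branch that allows the whole pattern to succeed is taken.
Matches to split on: at [0:3] → 'mlx'; at [5:7] → 'ls'; at [9:12] → 'mlx'; at [16:19] → 'mlx'.
The string is cut at each match, leaving 5 pieces.

['', '_9', '_9', 'gl_9', '']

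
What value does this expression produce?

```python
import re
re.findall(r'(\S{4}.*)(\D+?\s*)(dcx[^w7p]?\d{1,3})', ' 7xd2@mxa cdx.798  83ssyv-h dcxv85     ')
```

Pattern: exactly 4 of a non-whitespace character, then zero or more of any character (captured); then one or more of a non-digit (lazy), then zero or more of whitespace (captured); then the literal 'dcx', then optionally any character except [w7p], then 1 to 3 of a digit (captured).
Matches: at [1:34] match '7xd2@mxa cdx.798  83ssyv-h dcxv85', groups = ('7xd2@mxa cdx.798  83ssyv-h', ' ', 'dcxv85').
3 groups means the one result is a tuple of 3 captured strings — 1 here.

[('7xd2@mxa cdx.798  83ssyv-h', ' ', 'dcxv85')]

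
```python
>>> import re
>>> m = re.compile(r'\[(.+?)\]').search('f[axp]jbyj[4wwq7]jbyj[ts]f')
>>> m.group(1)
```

A non-greedy quantifier consumes as few characters as it can — just enough that the remainder of the pattern still matches from where it stops; whatever follows it matches normally.
Unlike `match`, `search` isn't anchored — it looks for the pattern anywhere in the string.
The match spans [1:6] → '[axp]'.
Captured: group 1 = 'axp'.

'axp'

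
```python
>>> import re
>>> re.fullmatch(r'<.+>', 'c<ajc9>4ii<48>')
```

For `fullmatch`, every character of the input must be accounted for by the pattern.
Here the pattern can't cover the whole string, so the call returns None.

None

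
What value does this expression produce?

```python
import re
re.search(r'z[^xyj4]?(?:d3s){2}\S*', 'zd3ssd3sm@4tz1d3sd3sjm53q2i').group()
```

Pattern: the literal 'z', then optionally any character except [xyj4]; then the literal 'd3s' repeated 2 times, then zero or more of a non-whitespace character.
`re.search` scans for the first position where the pattern succeeds.
The match spans [12:27] → 'z1d3sd3sjm53q2i'.

'z1d3sd3sjm53q2i'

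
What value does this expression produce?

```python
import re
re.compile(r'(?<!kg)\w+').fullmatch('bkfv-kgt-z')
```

A negative assertion filters positions out without eating any characters.
`fullmatch` succeeds only if the pattern covers the string from start to end.
Here the string isn't matched end-to-end, so the call returns None.

None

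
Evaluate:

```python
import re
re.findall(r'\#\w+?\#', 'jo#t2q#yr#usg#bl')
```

['#t2q#', '#usg#']

Scanning left to right: at [2:7] → '#t2q#'; at [9:14] → '#usg#'.
Since nothing is captured, `findall` lists the 2 matched substrings directly.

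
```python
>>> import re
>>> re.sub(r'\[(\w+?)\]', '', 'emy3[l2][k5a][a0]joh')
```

Matches: at [4:8] → '[l2]'; at [8:13] → '[k5a]'; at [13:17] → '[a0]'.
`sub` substitutes '' at each match site.

'emy3joh'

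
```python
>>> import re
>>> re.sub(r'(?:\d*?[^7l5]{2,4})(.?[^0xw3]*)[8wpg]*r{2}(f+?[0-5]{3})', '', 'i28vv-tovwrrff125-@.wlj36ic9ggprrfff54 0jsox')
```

'-@.wlj36ic9ggprrfff54 0jsox'

Every occurrence is swapped for ''.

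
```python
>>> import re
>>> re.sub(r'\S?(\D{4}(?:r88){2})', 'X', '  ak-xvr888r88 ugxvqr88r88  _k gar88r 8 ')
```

The pattern matches optionally a non-whitespace character; then exactly 4 of a non-digit, then the literal 'r88' repeated 2 times (captured).
Matches: at [15:26] → 'ugxvqr88r88'.
`sub` substitutes 'X' at each match site.

'  ak-xvr888r88 X  _k gar88r 8 '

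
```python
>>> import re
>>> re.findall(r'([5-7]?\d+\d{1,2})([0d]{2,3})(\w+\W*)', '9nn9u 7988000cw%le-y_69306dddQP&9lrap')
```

[('79880', '00', 'cw%'), ('69306', 'ddd', 'QP&')]

The pattern matches optionally a character in [5-7], then one or more of a digit, then 1 to 2 of a digit (captured); then 2 to 3 of one of [0d] (captured); then one or more of a word character, then zero or more of a non-word character (captured).
Scanning left to right: at [6:16] match '7988000cw%', groups = ('79880', '00', 'cw%'); at [21:32] match '69306dddQP&', groups = ('69306', 'ddd', 'QP&').
Multiple groups make `findall` return tuples — one 3-tuple for each match.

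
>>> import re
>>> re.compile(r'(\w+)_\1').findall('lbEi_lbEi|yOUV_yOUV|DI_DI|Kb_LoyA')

['lbEi', 'yOUV', 'DI']

The backreference `\1` re-matches whatever the first group consumed, character for character.
One capturing group, so `findall` returns just the captured substring from each match — 3 in all.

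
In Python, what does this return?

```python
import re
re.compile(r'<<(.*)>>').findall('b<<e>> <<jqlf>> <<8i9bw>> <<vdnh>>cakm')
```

One capturing group, so `findall` returns just the captured substring from the one match — 1 in all.

['e>> <<jqlf>> <<8i9bw>> <<vdnh']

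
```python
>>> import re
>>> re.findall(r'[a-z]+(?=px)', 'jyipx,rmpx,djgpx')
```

['jyi', 'rm', 'djg']

The positive lookaround only admits positions where the adjacent text matches; those characters stay outside the span.
Walking the string: at [0:3] → 'jyi'; at [6:8] → 'rm'; at [11:14] → 'djg'.
No capturing groups, so `findall` returns the 3 full match strings.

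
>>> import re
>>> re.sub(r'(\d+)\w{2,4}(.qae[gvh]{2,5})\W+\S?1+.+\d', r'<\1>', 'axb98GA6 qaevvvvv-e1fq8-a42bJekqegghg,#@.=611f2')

'axb<98>'

Each match is replaced using the text its own group 1 captured.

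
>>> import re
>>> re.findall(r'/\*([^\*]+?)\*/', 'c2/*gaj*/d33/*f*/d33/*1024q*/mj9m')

['gaj', 'f', '1024q']

Walking the string: at [2:9] match '/*gaj*/', group 1 = 'gaj'; at [12:17] match '/*f*/', group 1 = 'f'; at [20:29] match '/*1024q*/', group 1 = '1024q'.
Because there's exactly one group, `findall` drops the full match and keeps group 1 from each hit.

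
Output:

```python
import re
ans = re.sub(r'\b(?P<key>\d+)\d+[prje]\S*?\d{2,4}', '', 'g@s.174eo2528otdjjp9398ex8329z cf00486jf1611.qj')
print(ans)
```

g@s.otdjjp9398ex8329z cf00486jf1611.qj

The pattern matches a word boundary (`\b`, zero-width); then one or more of a digit (captured as 'key'); then one or more of a digit, then one of [prje]; then zero or more of a non-whitespace character (lazy), then 2 to 4 of a digit.
Matches: at [4:13] → '174eo2528'.
Each match is replaced by ''.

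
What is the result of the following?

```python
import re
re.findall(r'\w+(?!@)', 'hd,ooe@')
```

Because the assertion is negative and zero-width, positions next to the forbidden text are skipped.
Scanning left to right: at [0:2] → 'hd'; at [3:5] → 'oo'.
`findall` yields the raw match text (2 of them) because the pattern has no groups.

['hd', 'oo']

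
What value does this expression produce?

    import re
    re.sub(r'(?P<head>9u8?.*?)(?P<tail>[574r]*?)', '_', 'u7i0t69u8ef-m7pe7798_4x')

The pattern matches the literal '9u', then optionally the literal '8', then zero or more of any character (lazy) (captured as 'head'); then zero or more of one of [574r] (lazy) (captured as 'tail').
The `?` after the quantifier makes it lazy — it takes as little as possible before letting the rest of the pattern try.
Matches: at [6:9] → '9u8'.
`sub` substitutes '_' at each match site.

'u7i0t6_ef-m7pe7798_4x'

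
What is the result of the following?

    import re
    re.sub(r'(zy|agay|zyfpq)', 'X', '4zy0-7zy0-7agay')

'4X0-7X0-7X'

Matches: at [1:3] → 'zy'; at [6:8] → 'zy'; at [11:15] → 'agay'.
Each match is replaced by 'X'.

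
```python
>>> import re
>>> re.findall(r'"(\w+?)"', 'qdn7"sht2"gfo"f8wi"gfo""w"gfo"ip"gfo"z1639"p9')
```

['sht2', 'f8wi', 'w', 'ip', 'z1639']

Scanning left to right: at [4:10] match '"sht2"', group 1 = 'sht2'; at [13:19] match '"f8wi"', group 1 = 'f8wi'; at [23:26] match '"w"', group 1 = 'w'; at [29:33] match '"ip"', group 1 = 'ip'; at [36:43] match '"z1639"', group 1 = 'z1639'.
One capturing group, so `findall` returns just the captured substring from each match — 5 in all.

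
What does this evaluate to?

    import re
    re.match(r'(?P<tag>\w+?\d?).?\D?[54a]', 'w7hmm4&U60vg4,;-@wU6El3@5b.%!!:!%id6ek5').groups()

Pattern: one or more of a word character (lazy), then optionally a digit (captured as 'tag'); then optionally any character, then optionally a non-digit, then one of [54a].
`match` is anchored at position 0; if the pattern doesn't fit there, it returns None.
The match spans [0:6] → 'w7hmm4'.
Captured: group 1 = 'w7h'.

('w7h',)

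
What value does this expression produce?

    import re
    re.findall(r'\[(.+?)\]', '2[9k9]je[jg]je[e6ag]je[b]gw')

A non-greedy quantifier consumes as few characters as it can — just enough that the remainder of the pattern still matches from where it stops; whatever follows it matches normally.
Matches: at [1:6] match '[9k9]', group 1 = '9k9'; at [8:12] match '[jg]', group 1 = 'jg'; at [14:20] match '[e6ag]', group 1 = 'e6ag'; at [22:25] match '[b]', group 1 = 'b'.
Because there's exactly one group, `findall` drops the full match and keeps group 1 from each hit.

['9k9', 'jg', 'e6ag', 'b']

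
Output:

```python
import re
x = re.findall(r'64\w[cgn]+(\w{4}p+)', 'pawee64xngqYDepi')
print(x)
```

['qYDep']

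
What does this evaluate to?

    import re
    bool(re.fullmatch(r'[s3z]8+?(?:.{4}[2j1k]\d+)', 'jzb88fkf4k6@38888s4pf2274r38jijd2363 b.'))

False

`re.fullmatch` requires the pattern to consume the entire string.
Here the string isn't matched end-to-end, so the call returns None, and `bool(None)` is False.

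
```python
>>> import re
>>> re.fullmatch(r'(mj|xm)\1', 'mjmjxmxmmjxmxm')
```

None

A backreference is literal: `\1` must see the identical characters the first group matched.
`re.fullmatch` is like wrapping the pattern in `^…$` (in single-line mode).
Here there's no way to consume every character, so the call returns None.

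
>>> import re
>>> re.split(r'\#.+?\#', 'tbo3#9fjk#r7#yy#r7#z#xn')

With the lazy modifier that quantifier settles for the fewest repetitions that let the rest of the pattern succeed (the atoms after it are unaffected and can still be greedy).
Matches to split on: at [4:10] → '#9fjk#'; at [12:16] → '#yy#'; at [18:21] → '#z#'.
The string is cut at each match, leaving 4 pieces.

['tbo3', 'r7', 'r7', 'xn']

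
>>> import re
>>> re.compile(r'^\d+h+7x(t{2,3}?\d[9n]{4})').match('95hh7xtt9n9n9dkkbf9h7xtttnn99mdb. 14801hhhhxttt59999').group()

`re.match` only tries the pattern at the start of the string.
The match spans [0:13] → '95hh7xtt9n9n9'.

'95hh7xtt9n9n9'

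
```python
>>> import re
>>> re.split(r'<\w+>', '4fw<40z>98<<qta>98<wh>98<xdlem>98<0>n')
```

['4fw', '98<', '98', '98', '98', 'n']

Matches to split on: at [3:8] → '<40z>'; at [11:16] → '<qta>'; at [18:22] → '<wh>'; at [24:31] → '<xdlem>'; at [33:36] → '<0>'.
Splitting on the pattern gives 6 pieces.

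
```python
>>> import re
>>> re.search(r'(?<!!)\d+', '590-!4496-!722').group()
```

The negative lookaround is zero-width — it rules out positions where the adjacent text would match, without consuming anything.
The match spans [0:3] → '590'.

'590'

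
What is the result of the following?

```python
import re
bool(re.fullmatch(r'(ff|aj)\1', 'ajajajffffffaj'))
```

`re.fullmatch` requires the pattern to consume the entire string.
Here the string isn't matched end-to-end, so the call returns None, and `bool(None)` is False.

False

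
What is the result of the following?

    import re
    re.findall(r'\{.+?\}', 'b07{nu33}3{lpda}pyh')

['{nu33}', '{lpda}']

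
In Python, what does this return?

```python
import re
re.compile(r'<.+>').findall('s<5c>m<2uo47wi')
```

['<5c>']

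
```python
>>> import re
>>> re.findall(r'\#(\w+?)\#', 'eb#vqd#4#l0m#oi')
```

['vqd', 'l0m']

Walking the string: at [2:7] match '#vqd#', group 1 = 'vqd'; at [8:13] match '#l0m#', group 1 = 'l0m'.
Because there's exactly one group, `findall` drops the full match and keeps group 1 from each hit.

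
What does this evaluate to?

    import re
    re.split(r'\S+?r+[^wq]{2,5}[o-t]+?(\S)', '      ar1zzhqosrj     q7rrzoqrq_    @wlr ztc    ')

Pattern: one or more of a non-whitespace character (lazy), then one or more of the literal 'r'; then 2 to 5 of any character except [wq], then one or more of a character in [o-t] (lazy); then a non-whitespace character (captured).
The `?` after the quantifier makes it lazy — it takes as little as possible before letting the rest of the pattern try.
Matches to split on: at [6:14] → 'ar1zzhqo'; at [22:30] → 'q7rrzoqr'; at [36:44] → '@wlr ztc'.
The group in the pattern means `split` returns the separators' captures alongside the pieces.

['      ', 'o', 'srj     ', 'r', 'q_    ', 'c', '    ']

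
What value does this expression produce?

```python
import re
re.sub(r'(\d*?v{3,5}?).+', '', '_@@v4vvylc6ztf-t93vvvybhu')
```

Pattern: zero or more of a digit (lazy), then 3 to 5 of the literal 'v' (lazy) (captured); then one or more of any character.
Each match is replaced by ''.

'_@@v4vvylc6ztf-t'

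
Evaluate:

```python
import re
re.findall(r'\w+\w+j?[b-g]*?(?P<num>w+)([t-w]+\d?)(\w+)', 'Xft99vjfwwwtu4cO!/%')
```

[('w', 'tu4', 'cO')]

`findall` packs the 3 group values into a tuple for every match.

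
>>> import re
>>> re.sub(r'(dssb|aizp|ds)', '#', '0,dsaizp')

'0,##'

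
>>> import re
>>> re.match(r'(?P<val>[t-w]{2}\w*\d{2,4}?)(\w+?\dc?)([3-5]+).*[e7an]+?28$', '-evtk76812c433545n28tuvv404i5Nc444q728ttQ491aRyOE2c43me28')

Pattern: exactly 2 of a character in [t-w], then zero or more of a word character, then 2 to 4 of a digit (lazy) (captured as 'val'); then one or more of a word character (lazy), then a digit, then optionally the literal 'c' (captured); then one or more of a character in [3-5] (captured); then zero or more of any character; then one or more of one of [e7an] (lazy), then the literal '28'; then anchored at the end.
`re.match` only tries the pattern at the start of the string.
Here the pattern fails at index 0, so the call returns None.

None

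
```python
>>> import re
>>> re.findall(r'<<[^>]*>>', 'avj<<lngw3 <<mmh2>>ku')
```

Matches: at [3:19] → '<<lngw3 <<mmh2>>'.
With no groups in the pattern, `findall` gives back each whole match — 1 here.

['<<lngw3 <<mmh2>>']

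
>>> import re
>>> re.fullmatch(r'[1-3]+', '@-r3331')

For `fullmatch`, every character of the input must be accounted for by the pattern.
Here the pattern can't cover the whole string, so the call returns None.

None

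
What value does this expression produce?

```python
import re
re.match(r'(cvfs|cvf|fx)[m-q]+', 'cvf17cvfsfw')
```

`re.match` won't scan ahead — the pattern has to work from the very first character.
Here the pattern fails at index 0, so the call returns None.

None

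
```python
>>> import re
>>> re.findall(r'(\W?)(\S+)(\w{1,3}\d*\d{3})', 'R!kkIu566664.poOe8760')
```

[('', 'R!kkIu566664.poOe', '8760')]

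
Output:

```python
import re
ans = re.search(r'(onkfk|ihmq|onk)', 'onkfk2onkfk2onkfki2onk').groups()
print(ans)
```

Alternation tries branches left to right and keeps the first one that lets the overall match succeed at that position.
`re.search` tries every starting position until one works.
The match spans [0:5] → 'onkfk'.
Captured: group 1 = 'onkfk'.

('onkfk',)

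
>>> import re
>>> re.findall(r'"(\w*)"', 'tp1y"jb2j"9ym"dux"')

Matches: at [4:10] match '"jb2j"', group 1 = 'jb2j'; at [13:18] match '"dux"', group 1 = 'dux'.
One capturing group, so `findall` returns just the captured substring from each match — 2 in all.

['jb2j', 'dux']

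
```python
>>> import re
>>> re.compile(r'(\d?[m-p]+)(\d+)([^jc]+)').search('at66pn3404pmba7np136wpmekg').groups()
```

The match spans [3:26] → '6pn3404pmba7np136wpmekg'.
Captured: group 1 = '6pn', group 2 = '3404', group 3 = 'pmba7np136wpmekg'.

('6pn', '3404', 'pmba7np136wpmekg')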